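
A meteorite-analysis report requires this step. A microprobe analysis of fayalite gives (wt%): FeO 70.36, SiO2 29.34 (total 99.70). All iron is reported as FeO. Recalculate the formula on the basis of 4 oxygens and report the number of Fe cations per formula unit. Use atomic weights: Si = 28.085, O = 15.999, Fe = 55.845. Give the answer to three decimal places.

FeO: 70.36/71.844 = 0.97934 mol → 0.97934 mol Fe, 0.97934 mol O.
SiO2: 29.34/60.083 = 0.48832 mol → 0.48832 mol Si, 0.97664 mol O.
Total oxygen = 1.95598 mol. Normalization factor = 4/1.95598 = 2.04501.
Fe per 4 O = 0.97934 × 2.04501 = 2.003.

2.003 Fe apfu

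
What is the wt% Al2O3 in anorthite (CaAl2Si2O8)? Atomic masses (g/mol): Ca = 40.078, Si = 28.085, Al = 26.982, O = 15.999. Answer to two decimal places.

Molar mass of CaAl2Si2O8 = 1·40.078 + 2·26.982 + 2·28.085 + 8·15.999 = 278.204 g/mol.
Each formula unit contains 2 Al, equivalent to 2/2 = 1.0000 mol Al2O3.
M(Al2O3) = 2×26.982 + 3×15.999 = 101.961 g/mol.
Mass of Al2O3 per formula unit = 1.0000 × 101.961 = 101.961 g.
Al2O3 wt% = 101.961 / 278.204 × 100 = 36.65%.

36.65 wt%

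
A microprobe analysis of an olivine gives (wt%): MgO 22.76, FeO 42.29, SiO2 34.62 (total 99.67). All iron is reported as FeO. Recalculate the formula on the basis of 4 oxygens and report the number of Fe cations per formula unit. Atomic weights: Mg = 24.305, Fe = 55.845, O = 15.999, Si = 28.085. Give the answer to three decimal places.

1.021 Fe apfu

22.76 wt% MgO ÷ 40.304 g/mol = 0.56471 mol, giving 0.56471 Mg and 0.56471 O.
42.29 wt% FeO ÷ 71.844 g/mol = 0.58864 mol, giving 0.58864 Fe and 0.58864 O.
34.62 wt% SiO2 ÷ 60.083 g/mol = 0.57620 mol, giving 0.57620 Si and 1.15240 O.
Oxygen sums to 2.30575; scaling by 4/2.30575 = 1.73479 puts the formula on 4 O.
Fe: 0.58864 × 1.73479 = 1.021 atoms per formula unit.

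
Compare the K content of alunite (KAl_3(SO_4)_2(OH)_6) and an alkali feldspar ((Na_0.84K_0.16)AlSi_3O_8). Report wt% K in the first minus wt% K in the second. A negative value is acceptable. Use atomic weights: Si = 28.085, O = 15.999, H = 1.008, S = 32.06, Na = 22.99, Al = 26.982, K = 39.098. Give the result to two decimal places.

7.08 percentage points

K in KAl_3(SO_4)_2(OH)_6: molar mass 414.198 g/mol; 1×39.098 = 39.098 g → 9.44 wt%.
K in (Na_0.84K_0.16)AlSi_3O_8: molar mass 264.796 g/mol; 0.16×39.098 = 6.256 g → 2.36 wt%.
Difference = 9.44 − 2.36 = 7.08 percentage points.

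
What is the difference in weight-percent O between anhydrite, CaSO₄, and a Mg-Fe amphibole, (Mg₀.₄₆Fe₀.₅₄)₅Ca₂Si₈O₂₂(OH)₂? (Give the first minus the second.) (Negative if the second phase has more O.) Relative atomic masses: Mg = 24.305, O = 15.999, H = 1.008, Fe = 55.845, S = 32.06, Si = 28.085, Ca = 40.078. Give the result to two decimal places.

4.23 percentage points

O in CaSO₄: molar mass 136.134 g/mol; 4×15.999 = 63.996 g → 47.01 wt%.
O in (Mg₀.₄₆Fe₀.₅₄)₅Ca₂Si₈O₂₂(OH)₂: molar mass 897.511 g/mol; 24×15.999 = 383.976 g → 42.78 wt%.
Difference = 47.01 − 42.78 = 4.23 percentage points.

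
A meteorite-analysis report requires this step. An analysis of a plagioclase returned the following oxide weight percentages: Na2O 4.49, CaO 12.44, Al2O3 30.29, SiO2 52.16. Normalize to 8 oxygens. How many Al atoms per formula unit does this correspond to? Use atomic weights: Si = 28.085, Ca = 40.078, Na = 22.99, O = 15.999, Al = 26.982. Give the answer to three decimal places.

1.627 Al apfu

Na2O (M=61.979): mol = 0.07244; Na = 0.14488, O = 0.07244.
CaO (M=56.077): mol = 0.22184; Ca = 0.22184, O = 0.22184.
Al2O3 (M=101.961): mol = 0.29707; Al = 0.59414, O = 0.89121.
SiO2 (M=60.083): mol = 0.86813; Si = 0.86813, O = 1.73626.
ΣO = 2.92175; factor = 8/ΣO = 2.73809.
Al apfu = 0.59414 × 2.73809 = 1.627.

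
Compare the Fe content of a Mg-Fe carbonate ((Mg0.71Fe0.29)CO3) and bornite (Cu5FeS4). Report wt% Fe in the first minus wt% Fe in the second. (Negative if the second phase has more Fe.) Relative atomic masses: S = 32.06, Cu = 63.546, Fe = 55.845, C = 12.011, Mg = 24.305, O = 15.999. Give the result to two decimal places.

Fe in (Mg0.71Fe0.29)CO3: molar mass 93.460 g/mol; 0.29×55.845 = 16.195 g → 17.33 wt%.
Fe in Cu5FeS4: molar mass 501.815 g/mol; 1×55.845 = 55.845 g → 11.13 wt%.
Difference = 17.33 − 11.13 = 6.20 percentage points.

6.20 percentage points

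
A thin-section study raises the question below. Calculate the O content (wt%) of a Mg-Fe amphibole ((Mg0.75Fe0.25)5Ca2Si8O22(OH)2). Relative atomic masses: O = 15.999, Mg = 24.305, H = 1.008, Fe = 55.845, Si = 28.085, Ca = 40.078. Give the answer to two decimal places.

45.08 wt%

M((Mg0.75Fe0.25)5Ca2Si8O22(OH)2) = 851.778 g/mol.
O contributes 24 × 15.999 = 383.976 g per mole.
383.976/851.778 = 0.4508 → 45.08%.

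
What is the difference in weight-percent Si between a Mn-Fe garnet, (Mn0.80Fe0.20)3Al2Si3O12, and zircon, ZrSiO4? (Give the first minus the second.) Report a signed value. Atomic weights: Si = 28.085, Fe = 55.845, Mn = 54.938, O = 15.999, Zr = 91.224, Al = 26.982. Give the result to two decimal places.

1.68 percentage points

M((Mn0.80Fe0.20)3Al2Si3O12) = 495.565 g/mol, so wt% Si = 84.255/495.565 × 100 = 17.00%.
M(ZrSiO4) = 183.305 g/mol, so wt% Si = 28.085/183.305 × 100 = 15.32%.
17.00 − 15.32 = 1.68 pp.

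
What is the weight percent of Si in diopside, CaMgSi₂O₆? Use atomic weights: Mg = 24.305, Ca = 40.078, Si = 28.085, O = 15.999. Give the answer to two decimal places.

M(CaMgSi₂O₆) = 216.547 g/mol.
Si contributes 2 × 28.085 = 56.170 g per mole.
56.170/216.547 = 0.2594 → 25.94%.

25.94 wt%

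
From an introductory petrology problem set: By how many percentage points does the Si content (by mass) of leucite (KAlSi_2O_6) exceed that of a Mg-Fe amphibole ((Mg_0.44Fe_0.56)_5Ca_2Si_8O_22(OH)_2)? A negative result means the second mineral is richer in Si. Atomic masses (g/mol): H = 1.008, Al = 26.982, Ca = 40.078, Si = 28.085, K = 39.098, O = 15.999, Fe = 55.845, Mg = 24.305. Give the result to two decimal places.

0.79 percentage points

M(KAlSi_2O_6) = 218.244 g/mol, so wt% Si = 56.170/218.244 × 100 = 25.74%.
M((Mg_0.44Fe_0.56)_5Ca_2Si_8O_22(OH)_2) = 900.665 g/mol, so wt% Si = 224.680/900.665 × 100 = 24.95%.
25.74 − 24.95 = 0.79 pp.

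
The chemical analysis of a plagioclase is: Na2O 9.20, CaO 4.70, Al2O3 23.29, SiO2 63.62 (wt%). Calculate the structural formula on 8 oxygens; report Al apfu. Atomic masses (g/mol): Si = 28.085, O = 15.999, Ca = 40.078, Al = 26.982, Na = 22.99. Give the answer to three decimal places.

1.204 Al apfu

Na2O: 9.20/61.979 = 0.14844 mol → 0.29688 mol Na, 0.14844 mol O.
CaO: 4.70/56.077 = 0.08381 mol → 0.08381 mol Ca, 0.08381 mol O.
Al2O3: 23.29/101.961 = 0.22842 mol → 0.45684 mol Al, 0.68526 mol O.
SiO2: 63.62/60.083 = 1.05887 mol → 1.05887 mol Si, 2.11774 mol O.
Total oxygen = 3.03525 mol. Normalization factor = 8/3.03525 = 2.63570.
Al per 8 O = 0.45684 × 2.63570 = 1.204.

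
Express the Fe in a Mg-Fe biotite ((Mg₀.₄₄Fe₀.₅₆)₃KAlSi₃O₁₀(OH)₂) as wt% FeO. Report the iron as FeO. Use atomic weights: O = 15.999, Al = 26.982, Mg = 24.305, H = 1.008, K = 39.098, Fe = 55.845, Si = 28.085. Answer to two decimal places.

25.67 wt%

Formula mass = 470.241 g/mol.
1.68 Fe → 1.6800 mol FeO per formula unit; M(FeO) = 71.844, so FeO mass = 120.698 g.
120.698/470.241 × 100 = 25.67 wt%.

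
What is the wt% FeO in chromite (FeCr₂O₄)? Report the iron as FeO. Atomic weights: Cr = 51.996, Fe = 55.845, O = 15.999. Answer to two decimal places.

32.10 wt%

M(FeCr₂O₄) = 223.833 g/mol; M(FeO) = 71.844 g/mol.
Moles FeO per formula unit = 1 Fe ÷ 1 = 1.0000.
FeO fraction = (1.0000 × 71.844) / 223.833 = 71.844/223.833 = 0.3210.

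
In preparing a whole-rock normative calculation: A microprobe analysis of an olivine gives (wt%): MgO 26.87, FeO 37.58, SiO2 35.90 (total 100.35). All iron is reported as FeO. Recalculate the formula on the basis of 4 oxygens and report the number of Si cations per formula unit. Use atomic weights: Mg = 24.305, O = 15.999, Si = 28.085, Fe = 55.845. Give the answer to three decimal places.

1.002 Si apfu

MgO: 26.87/40.304 = 0.66668 mol → 0.66668 mol Mg, 0.66668 mol O.
FeO: 37.58/71.844 = 0.52308 mol → 0.52308 mol Fe, 0.52308 mol O.
SiO2: 35.90/60.083 = 0.59751 mol → 0.59751 mol Si, 1.19502 mol O.
Total oxygen = 2.38478 mol. Normalization factor = 4/2.38478 = 1.67730.
Si per 4 O = 0.59751 × 1.67730 = 1.002.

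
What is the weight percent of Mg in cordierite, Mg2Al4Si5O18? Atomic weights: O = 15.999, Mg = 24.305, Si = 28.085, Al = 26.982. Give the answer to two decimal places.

8.31 mass %

Molar mass of Mg2Al4Si5O18: 2*24.305 + 4*26.982 + 5*28.085 + 18*15.999 = 584.945 g/mol.
Mass of Mg per formula unit: 2 × 24.305 = 48.610 g.
Weight fraction Mg = 48.610 / 584.945 = 0.0831.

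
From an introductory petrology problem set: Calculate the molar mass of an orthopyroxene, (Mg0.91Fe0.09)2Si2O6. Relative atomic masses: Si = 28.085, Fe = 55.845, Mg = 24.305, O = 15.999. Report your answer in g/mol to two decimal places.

M = 1.82(24.305) + 0.18(55.845) + 2(28.085) + 6(15.999)

206.45 g/mol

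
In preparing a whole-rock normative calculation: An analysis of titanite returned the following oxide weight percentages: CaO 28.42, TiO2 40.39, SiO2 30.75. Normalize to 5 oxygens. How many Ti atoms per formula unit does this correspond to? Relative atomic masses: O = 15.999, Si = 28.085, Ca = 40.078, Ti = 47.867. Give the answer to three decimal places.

CaO (M=56.077): mol = 0.50680; Ca = 0.50680, O = 0.50680.
TiO2 (M=79.865): mol = 0.50573; Ti = 0.50573, O = 1.01146.
SiO2 (M=60.083): mol = 0.51179; Si = 0.51179, O = 1.02358.
ΣO = 2.54184; factor = 5/ΣO = 1.96708.
Ti apfu = 0.50573 × 1.96708 = 0.995.

0.995 Ti apfu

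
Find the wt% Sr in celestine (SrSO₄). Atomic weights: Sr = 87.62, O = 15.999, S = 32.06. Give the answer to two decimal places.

M(SrSO₄) = 183.676 g/mol.
Sr contributes 1 × 87.62 = 87.620 g per mole.
87.620/183.676 = 0.4770 → 47.70%.

47.70 mass %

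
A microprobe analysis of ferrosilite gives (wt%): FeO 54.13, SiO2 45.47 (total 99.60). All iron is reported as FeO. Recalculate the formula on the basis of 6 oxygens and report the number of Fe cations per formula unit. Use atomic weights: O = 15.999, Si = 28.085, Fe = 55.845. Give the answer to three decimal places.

1.994 Fe apfu

FeO: 54.13/71.844 = 0.75344 mol → 0.75344 mol Fe, 0.75344 mol O.
SiO2: 45.47/60.083 = 0.75679 mol → 0.75679 mol Si, 1.51358 mol O.
Total oxygen = 2.26702 mol. Normalization factor = 6/2.26702 = 2.64665.
Fe per 6 O = 0.75344 × 2.64665 = 1.994.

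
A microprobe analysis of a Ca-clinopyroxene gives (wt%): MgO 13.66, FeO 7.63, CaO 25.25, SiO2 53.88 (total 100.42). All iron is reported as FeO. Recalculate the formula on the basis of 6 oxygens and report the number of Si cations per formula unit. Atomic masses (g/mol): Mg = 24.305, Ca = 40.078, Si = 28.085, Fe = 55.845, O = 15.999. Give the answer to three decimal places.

13.66 wt% MgO ÷ 40.304 g/mol = 0.33892 mol, giving 0.33892 Mg and 0.33892 O.
7.63 wt% FeO ÷ 71.844 g/mol = 0.10620 mol, giving 0.10620 Fe and 0.10620 O.
25.25 wt% CaO ÷ 56.077 g/mol = 0.45027 mol, giving 0.45027 Ca and 0.45027 O.
53.88 wt% SiO2 ÷ 60.083 g/mol = 0.89676 mol, giving 0.89676 Si and 1.79352 O.
Oxygen sums to 2.68891; scaling by 6/2.68891 = 2.23139 puts the formula on 6 O.
Si: 0.89676 × 2.23139 = 2.001 atoms per formula unit.

2.001 Si apfu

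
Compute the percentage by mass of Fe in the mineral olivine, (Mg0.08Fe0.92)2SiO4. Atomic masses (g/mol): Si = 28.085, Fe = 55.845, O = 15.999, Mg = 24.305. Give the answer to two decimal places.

Formula mass = 0.16×24.305 + 1.84×55.845 + 1×28.085 + 4×15.999 = 198.725 g/mol, of which 102.755 g is Fe.
So Fe makes up 102.755/198.725 = 0.5171 of the mass, i.e. 51.71%.

51.71 wt%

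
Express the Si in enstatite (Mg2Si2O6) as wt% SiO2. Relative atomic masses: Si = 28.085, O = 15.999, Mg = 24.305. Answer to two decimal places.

59.85 wt%

Formula mass = 200.774 g/mol.
2 Si → 2.0000 mol SiO2 per formula unit; M(SiO2) = 60.083, so SiO2 mass = 120.166 g.
120.166/200.774 × 100 = 59.85 wt%.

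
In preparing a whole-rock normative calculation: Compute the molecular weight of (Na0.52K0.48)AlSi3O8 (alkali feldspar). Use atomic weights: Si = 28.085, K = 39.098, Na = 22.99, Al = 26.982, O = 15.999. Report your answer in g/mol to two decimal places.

The formula mass is the sum 0.52×22.99 + 0.48×39.098 + 1×26.982 + 3×28.085 + 8×15.999.

269.95 g/mol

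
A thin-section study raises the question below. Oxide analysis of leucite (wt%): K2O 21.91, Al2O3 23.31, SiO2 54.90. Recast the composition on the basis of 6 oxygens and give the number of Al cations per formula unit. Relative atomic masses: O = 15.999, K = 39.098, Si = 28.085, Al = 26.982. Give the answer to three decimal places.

21.91 wt% K2O ÷ 94.195 g/mol = 0.23260 mol, giving 0.46520 K and 0.23260 O.
23.31 wt% Al2O3 ÷ 101.961 g/mol = 0.22862 mol, giving 0.45724 Al and 0.68586 O.
54.90 wt% SiO2 ÷ 60.083 g/mol = 0.91374 mol, giving 0.91374 Si and 1.82748 O.
Oxygen sums to 2.74594; scaling by 6/2.74594 = 2.18504 puts the formula on 6 O.
Al: 0.45724 × 2.18504 = 0.999 atoms per formula unit.

0.999 Al apfu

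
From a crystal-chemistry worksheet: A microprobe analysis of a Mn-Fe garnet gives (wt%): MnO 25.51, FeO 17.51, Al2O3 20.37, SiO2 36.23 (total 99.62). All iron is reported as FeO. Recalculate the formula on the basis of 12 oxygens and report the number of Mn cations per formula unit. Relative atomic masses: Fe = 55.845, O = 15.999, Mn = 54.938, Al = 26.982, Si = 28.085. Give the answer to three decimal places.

MnO: 25.51/70.937 = 0.35961 mol → 0.35961 mol Mn, 0.35961 mol O.
FeO: 17.51/71.844 = 0.24372 mol → 0.24372 mol Fe, 0.24372 mol O.
Al2O3: 20.37/101.961 = 0.19978 mol → 0.39956 mol Al, 0.59934 mol O.
SiO2: 36.23/60.083 = 0.60300 mol → 0.60300 mol Si, 1.20600 mol O.
Total oxygen = 2.40867 mol. Normalization factor = 12/2.40867 = 4.98200.
Mn per 12 O = 0.35961 × 4.98200 = 1.792.

1.792 Mn apfu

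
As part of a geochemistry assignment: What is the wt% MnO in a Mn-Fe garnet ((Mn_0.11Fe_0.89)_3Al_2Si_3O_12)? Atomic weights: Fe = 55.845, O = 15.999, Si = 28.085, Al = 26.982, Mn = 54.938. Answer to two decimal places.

Molar mass of (Mn_0.11Fe_0.89)_3Al_2Si_3O_12 = 0.33×54.938 + 2.67×55.845 + 2×26.982 + 3×28.085 + 12×15.999 = 497.443 g/mol.
Each formula unit contains 0.33 Mn, equivalent to 0.33/1 = 0.3300 mol MnO.
M(MnO) = 1×54.938 + 1×15.999 = 70.937 g/mol.
Mass of MnO per formula unit = 0.3300 × 70.937 = 23.409 g.
MnO wt% = 23.409 / 497.443 × 100 = 4.71%.

4.71 wt%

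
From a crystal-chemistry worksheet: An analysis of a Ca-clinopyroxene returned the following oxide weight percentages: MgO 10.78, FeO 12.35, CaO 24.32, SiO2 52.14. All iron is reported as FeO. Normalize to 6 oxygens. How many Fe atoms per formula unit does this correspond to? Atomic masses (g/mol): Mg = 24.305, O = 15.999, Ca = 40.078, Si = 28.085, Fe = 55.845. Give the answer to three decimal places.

0.395 Fe apfu

MgO: 10.78/40.304 = 0.26747 mol → 0.26747 mol Mg, 0.26747 mol O.
FeO: 12.35/71.844 = 0.17190 mol → 0.17190 mol Fe, 0.17190 mol O.
CaO: 24.32/56.077 = 0.43369 mol → 0.43369 mol Ca, 0.43369 mol O.
SiO2: 52.14/60.083 = 0.86780 mol → 0.86780 mol Si, 1.73560 mol O.
Total oxygen = 2.60866 mol. Normalization factor = 6/2.60866 = 2.30003.
Fe per 6 O = 0.17190 × 2.30003 = 0.395.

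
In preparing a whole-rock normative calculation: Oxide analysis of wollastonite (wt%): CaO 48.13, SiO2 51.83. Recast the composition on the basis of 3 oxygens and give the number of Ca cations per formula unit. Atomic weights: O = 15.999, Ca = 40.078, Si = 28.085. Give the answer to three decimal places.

CaO: 48.13/56.077 = 0.85828 mol → 0.85828 mol Ca, 0.85828 mol O.
SiO2: 51.83/60.083 = 0.86264 mol → 0.86264 mol Si, 1.72528 mol O.
Total oxygen = 2.58356 mol. Normalization factor = 3/2.58356 = 1.16119.
Ca per 3 O = 0.85828 × 1.16119 = 0.997.

0.997 Ca apfu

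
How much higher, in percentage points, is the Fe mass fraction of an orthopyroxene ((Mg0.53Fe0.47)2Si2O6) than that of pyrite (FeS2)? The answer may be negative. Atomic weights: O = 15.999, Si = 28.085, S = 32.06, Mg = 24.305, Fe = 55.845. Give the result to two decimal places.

-23.77 percentage points

First mineral: 52.494 g Fe in 230.422 g formula = 22.78 wt% Fe.
Second mineral: 55.845 g Fe in 119.965 g formula = 46.55 wt% Fe.
22.78% − 46.55% gives a difference of -23.77 percentage points.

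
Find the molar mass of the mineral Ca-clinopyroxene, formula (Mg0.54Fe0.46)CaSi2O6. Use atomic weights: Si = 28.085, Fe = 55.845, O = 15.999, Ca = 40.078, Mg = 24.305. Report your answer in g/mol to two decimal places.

231.06 g/mol

M = 0.54(24.305) + 0.46(55.845) + 1(40.078) + 2(28.085) + 6(15.999)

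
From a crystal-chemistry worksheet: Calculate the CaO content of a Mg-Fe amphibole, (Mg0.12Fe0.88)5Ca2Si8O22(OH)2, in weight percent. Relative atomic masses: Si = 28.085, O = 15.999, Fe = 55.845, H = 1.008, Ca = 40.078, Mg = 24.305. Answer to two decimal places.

M((Mg0.12Fe0.88)5Ca2Si8O22(OH)2) = 951.129 g/mol; M(CaO) = 56.077 g/mol.
Moles CaO per formula unit = 2 Ca ÷ 1 = 2.0000.
CaO fraction = (2.0000 × 56.077) / 951.129 = 112.154/951.129 = 0.1179.

11.79 wt%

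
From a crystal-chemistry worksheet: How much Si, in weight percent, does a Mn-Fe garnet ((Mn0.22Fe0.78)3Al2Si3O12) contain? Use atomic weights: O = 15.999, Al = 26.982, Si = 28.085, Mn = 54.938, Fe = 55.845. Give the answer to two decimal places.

Formula mass = 0.66·54.938 + 2.34·55.845 + 2·26.982 + 3·28.085 + 12·15.999 = 497.143 g/mol, of which 84.255 g is Si.
So Si makes up 84.255/497.143 = 0.1695 of the mass, i.e. 16.95%.

16.95 weight percent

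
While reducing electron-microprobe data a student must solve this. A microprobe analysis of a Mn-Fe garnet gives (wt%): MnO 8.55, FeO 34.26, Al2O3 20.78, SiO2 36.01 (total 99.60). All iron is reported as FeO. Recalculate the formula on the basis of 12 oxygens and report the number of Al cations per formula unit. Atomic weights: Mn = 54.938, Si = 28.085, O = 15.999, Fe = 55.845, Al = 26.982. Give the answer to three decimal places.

MnO (M=70.937): mol = 0.12053; Mn = 0.12053, O = 0.12053.
FeO (M=71.844): mol = 0.47687; Fe = 0.47687, O = 0.47687.
Al2O3 (M=101.961): mol = 0.20380; Al = 0.40760, O = 0.61140.
SiO2 (M=60.083): mol = 0.59934; Si = 0.59934, O = 1.19868.
ΣO = 2.40748; factor = 12/ΣO = 4.98447.
Al apfu = 0.40760 × 4.98447 = 2.032.

2.032 Al apfu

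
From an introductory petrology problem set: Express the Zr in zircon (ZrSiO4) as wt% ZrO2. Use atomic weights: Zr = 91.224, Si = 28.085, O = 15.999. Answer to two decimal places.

Formula mass = 183.305 g/mol.
1 Zr → 1.0000 mol ZrO2 per formula unit; M(ZrO2) = 123.222, so ZrO2 mass = 123.222 g.
123.222/183.305 × 100 = 67.22 wt%.

67.22 wt%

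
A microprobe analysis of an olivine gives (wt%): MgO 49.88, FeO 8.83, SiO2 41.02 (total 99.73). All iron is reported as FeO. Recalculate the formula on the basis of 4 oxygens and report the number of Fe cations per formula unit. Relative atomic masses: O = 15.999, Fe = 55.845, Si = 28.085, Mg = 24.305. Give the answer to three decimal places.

0.180 Fe apfu

49.88 wt% MgO ÷ 40.304 g/mol = 1.23759 mol, giving 1.23759 Mg and 1.23759 O.
8.83 wt% FeO ÷ 71.844 g/mol = 0.12291 mol, giving 0.12291 Fe and 0.12291 O.
41.02 wt% SiO2 ÷ 60.083 g/mol = 0.68272 mol, giving 0.68272 Si and 1.36544 O.
Oxygen sums to 2.72594; scaling by 4/2.72594 = 1.46738 puts the formula on 4 O.
Fe: 0.12291 × 1.46738 = 0.180 atoms per formula unit.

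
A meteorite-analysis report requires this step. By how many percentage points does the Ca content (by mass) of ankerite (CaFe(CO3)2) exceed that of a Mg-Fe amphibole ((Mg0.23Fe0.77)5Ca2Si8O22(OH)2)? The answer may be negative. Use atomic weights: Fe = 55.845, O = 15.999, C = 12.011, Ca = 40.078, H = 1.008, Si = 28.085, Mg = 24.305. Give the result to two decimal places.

Ca in CaFe(CO3)2: molar mass 215.939 g/mol; 1×40.078 = 40.078 g → 18.56 wt%.
Ca in (Mg0.23Fe0.77)5Ca2Si8O22(OH)2: molar mass 933.782 g/mol; 2×40.078 = 80.156 g → 8.58 wt%.
Difference = 18.56 − 8.58 = 9.98 percentage points.

9.98 percentage points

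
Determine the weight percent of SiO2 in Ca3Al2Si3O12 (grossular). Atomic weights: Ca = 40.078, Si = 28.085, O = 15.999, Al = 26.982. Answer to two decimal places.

40.02 wt%

Formula mass = 450.441 g/mol.
3 Si → 3.0000 mol SiO2 per formula unit; M(SiO2) = 60.083, so SiO2 mass = 180.249 g.
180.249/450.441 × 100 = 40.02 wt%.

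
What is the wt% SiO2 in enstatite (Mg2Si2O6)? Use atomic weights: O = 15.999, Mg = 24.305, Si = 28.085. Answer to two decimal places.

M(Mg2Si2O6) = 200.774 g/mol; M(SiO2) = 60.083 g/mol.
Moles SiO2 per formula unit = 2 Si ÷ 1 = 2.0000.
SiO2 fraction = (2.0000 × 60.083) / 200.774 = 120.166/200.774 = 0.5985.

59.85 wt%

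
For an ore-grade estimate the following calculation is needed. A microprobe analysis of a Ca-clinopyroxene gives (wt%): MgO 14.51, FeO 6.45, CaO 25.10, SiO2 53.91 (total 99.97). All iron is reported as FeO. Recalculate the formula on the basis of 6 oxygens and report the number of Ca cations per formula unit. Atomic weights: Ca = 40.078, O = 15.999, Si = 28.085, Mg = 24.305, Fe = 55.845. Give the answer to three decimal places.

MgO: 14.51/40.304 = 0.36001 mol → 0.36001 mol Mg, 0.36001 mol O.
FeO: 6.45/71.844 = 0.08978 mol → 0.08978 mol Fe, 0.08978 mol O.
CaO: 25.10/56.077 = 0.44760 mol → 0.44760 mol Ca, 0.44760 mol O.
SiO2: 53.91/60.083 = 0.89726 mol → 0.89726 mol Si, 1.79452 mol O.
Total oxygen = 2.69191 mol. Normalization factor = 6/2.69191 = 2.22890.
Ca per 6 O = 0.44760 × 2.22890 = 0.998.

0.998 Ca apfu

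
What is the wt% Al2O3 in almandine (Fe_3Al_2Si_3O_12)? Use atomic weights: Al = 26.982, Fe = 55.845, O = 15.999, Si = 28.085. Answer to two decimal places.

20.48 wt%

M(Fe_3Al_2Si_3O_12) = 497.742 g/mol; M(Al2O3) = 101.961 g/mol.
Moles Al2O3 per formula unit = 2 Al ÷ 2 = 1.0000.
Al2O3 fraction = (1.0000 × 101.961) / 497.742 = 101.961/497.742 = 0.2048.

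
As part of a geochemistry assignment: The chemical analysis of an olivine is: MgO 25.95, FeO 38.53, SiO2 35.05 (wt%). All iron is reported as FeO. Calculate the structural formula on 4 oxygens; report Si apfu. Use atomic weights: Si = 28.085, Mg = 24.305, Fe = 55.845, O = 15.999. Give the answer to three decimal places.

0.994 Si apfu

25.95 wt% MgO ÷ 40.304 g/mol = 0.64386 mol, giving 0.64386 Mg and 0.64386 O.
38.53 wt% FeO ÷ 71.844 g/mol = 0.53630 mol, giving 0.53630 Fe and 0.53630 O.
35.05 wt% SiO2 ÷ 60.083 g/mol = 0.58336 mol, giving 0.58336 Si and 1.16672 O.
Oxygen sums to 2.34688; scaling by 4/2.34688 = 1.70439 puts the formula on 4 O.
Si: 0.58336 × 1.70439 = 0.994 atoms per formula unit.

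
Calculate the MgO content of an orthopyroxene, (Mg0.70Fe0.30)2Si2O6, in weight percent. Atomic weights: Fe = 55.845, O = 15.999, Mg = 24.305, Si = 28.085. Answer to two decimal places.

Molar mass of (Mg0.70Fe0.30)2Si2O6 = 1.40×24.305 + 0.60×55.845 + 2×28.085 + 6×15.999 = 219.698 g/mol.
Each formula unit contains 1.40 Mg, equivalent to 1.40/1 = 1.4000 mol MgO.
M(MgO) = 1×24.305 + 1×15.999 = 40.304 g/mol.
Mass of MgO per formula unit = 1.4000 × 40.304 = 56.426 g.
MgO wt% = 56.426 / 219.698 × 100 = 25.68%.

25.68 wt%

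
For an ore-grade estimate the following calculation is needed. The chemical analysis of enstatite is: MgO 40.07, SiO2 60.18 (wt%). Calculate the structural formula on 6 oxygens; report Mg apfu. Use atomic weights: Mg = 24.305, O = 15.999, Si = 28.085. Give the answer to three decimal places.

1.990 Mg apfu

40.07 wt% MgO ÷ 40.304 g/mol = 0.99419 mol, giving 0.99419 Mg and 0.99419 O.
60.18 wt% SiO2 ÷ 60.083 g/mol = 1.00161 mol, giving 1.00161 Si and 2.00322 O.
Oxygen sums to 2.99741; scaling by 6/2.99741 = 2.00173 puts the formula on 6 O.
Mg: 0.99419 × 2.00173 = 1.990 atoms per formula unit.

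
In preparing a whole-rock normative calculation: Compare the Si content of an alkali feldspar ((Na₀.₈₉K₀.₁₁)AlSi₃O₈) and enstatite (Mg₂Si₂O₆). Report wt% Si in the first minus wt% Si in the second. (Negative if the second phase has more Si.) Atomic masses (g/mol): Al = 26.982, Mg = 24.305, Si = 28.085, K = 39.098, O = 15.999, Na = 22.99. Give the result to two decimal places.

First mineral: 84.255 g Si in 263.991 g formula = 31.92 wt% Si.
Second mineral: 56.170 g Si in 200.774 g formula = 27.98 wt% Si.
31.92% − 27.98% gives a difference of 3.94 percentage points.

3.94 percentage points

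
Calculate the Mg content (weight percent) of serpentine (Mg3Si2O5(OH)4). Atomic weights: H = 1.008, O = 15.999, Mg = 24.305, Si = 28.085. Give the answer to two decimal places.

26.31 weight percent

M(Mg3Si2O5(OH)4) = 277.108 g/mol.
Mg contributes 3 × 24.305 = 72.915 g per mole.
72.915/277.108 = 0.2631 → 26.31%.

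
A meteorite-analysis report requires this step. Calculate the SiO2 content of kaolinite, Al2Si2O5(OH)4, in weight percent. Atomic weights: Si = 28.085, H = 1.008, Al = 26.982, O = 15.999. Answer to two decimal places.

46.55 wt%

M(Al2Si2O5(OH)4) = 258.157 g/mol; M(SiO2) = 60.083 g/mol.
Moles SiO2 per formula unit = 2 Si ÷ 1 = 2.0000.
SiO2 fraction = (2.0000 × 60.083) / 258.157 = 120.166/258.157 = 0.4655.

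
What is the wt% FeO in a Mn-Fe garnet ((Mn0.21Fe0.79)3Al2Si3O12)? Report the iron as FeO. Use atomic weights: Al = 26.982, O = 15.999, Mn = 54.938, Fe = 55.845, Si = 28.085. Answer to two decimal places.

Formula mass = 497.171 g/mol.
2.37 Fe → 2.3700 mol FeO per formula unit; M(FeO) = 71.844, so FeO mass = 170.270 g.
170.270/497.171 × 100 = 34.25 wt%.

34.25 wt%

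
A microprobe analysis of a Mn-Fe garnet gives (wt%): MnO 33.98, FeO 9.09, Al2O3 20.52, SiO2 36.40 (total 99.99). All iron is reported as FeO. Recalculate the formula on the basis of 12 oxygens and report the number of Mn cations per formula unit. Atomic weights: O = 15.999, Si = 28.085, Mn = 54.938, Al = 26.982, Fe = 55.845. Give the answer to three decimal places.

2.374 Mn apfu

MnO: 33.98/70.937 = 0.47902 mol → 0.47902 mol Mn, 0.47902 mol O.
FeO: 9.09/71.844 = 0.12652 mol → 0.12652 mol Fe, 0.12652 mol O.
Al2O3: 20.52/101.961 = 0.20125 mol → 0.40250 mol Al, 0.60375 mol O.
SiO2: 36.40/60.083 = 0.60583 mol → 0.60583 mol Si, 1.21166 mol O.
Total oxygen = 2.42095 mol. Normalization factor = 12/2.42095 = 4.95673.
Mn per 12 O = 0.47902 × 4.95673 = 2.374.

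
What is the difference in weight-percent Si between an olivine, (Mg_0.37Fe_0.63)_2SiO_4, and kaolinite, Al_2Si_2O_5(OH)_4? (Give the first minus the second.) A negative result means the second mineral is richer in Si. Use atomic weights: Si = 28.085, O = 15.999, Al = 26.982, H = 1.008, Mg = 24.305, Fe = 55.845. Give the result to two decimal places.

-6.19 percentage points

M((Mg_0.37Fe_0.63)_2SiO_4) = 180.431 g/mol, so wt% Si = 28.085/180.431 × 100 = 15.57%.
M(Al_2Si_2O_5(OH)_4) = 258.157 g/mol, so wt% Si = 56.170/258.157 × 100 = 21.76%.
15.57 − 21.76 = -6.19 pp.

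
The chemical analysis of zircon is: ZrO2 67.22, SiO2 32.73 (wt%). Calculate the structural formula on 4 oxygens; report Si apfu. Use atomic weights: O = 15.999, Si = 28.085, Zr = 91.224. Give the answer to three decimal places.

ZrO2: 67.22/123.222 = 0.54552 mol → 0.54552 mol Zr, 1.09104 mol O.
SiO2: 32.73/60.083 = 0.54475 mol → 0.54475 mol Si, 1.08950 mol O.
Total oxygen = 2.18054 mol. Normalization factor = 4/2.18054 = 1.83441.
Si per 4 O = 0.54475 × 1.83441 = 0.999.

0.999 Si apfu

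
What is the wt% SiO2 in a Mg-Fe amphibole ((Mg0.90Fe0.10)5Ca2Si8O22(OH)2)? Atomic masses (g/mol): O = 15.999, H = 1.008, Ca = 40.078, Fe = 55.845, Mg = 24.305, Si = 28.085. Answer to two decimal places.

58.04 wt%

Formula mass = 828.123 g/mol.
8 Si → 8.0000 mol SiO2 per formula unit; M(SiO2) = 60.083, so SiO2 mass = 480.664 g.
480.664/828.123 × 100 = 58.04 wt%.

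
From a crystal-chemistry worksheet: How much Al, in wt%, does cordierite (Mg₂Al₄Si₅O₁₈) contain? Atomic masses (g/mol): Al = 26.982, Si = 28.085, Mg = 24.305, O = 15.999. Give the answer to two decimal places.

18.45 wt%

Formula mass = 2·24.305 + 4·26.982 + 5·28.085 + 18·15.999 = 584.945 g/mol, of which 107.928 g is Al.
So Al makes up 107.928/584.945 = 0.1845 of the mass, i.e. 18.45%.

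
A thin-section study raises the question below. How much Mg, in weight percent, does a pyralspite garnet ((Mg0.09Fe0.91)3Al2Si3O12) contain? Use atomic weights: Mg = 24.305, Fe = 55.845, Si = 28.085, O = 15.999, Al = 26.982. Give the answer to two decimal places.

M((Mg0.09Fe0.91)3Al2Si3O12) = 489.226 g/mol.
Mg contributes 0.27 × 24.305 = 6.562 g per mole.
6.562/489.226 = 0.0134 → 1.34%.

1.34 weight percent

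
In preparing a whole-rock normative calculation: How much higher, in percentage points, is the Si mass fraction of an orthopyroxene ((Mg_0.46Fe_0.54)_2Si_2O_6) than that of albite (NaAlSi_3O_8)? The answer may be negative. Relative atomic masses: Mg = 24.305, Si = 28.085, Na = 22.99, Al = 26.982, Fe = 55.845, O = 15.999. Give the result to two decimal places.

-8.21 percentage points

First mineral: 56.170 g Si in 234.837 g formula = 23.92 wt% Si.
Second mineral: 84.255 g Si in 262.219 g formula = 32.13 wt% Si.
23.92% − 32.13% gives a difference of -8.21 percentage points.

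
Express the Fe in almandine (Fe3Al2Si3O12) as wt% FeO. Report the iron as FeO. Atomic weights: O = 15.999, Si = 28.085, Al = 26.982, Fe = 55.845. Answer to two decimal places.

43.30 wt%

Formula mass = 497.742 g/mol.
3 Fe → 3.0000 mol FeO per formula unit; M(FeO) = 71.844, so FeO mass = 215.532 g.
215.532/497.742 × 100 = 43.30 wt%.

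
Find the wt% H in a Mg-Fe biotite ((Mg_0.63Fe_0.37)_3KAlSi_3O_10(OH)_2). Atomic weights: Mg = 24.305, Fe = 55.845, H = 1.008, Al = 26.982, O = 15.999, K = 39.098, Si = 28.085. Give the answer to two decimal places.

0.45 wt%

Molar mass of (Mg_0.63Fe_0.37)_3KAlSi_3O_10(OH)_2: 1.89*24.305 + 1.11*55.845 + 1*39.098 + 1*26.982 + 3*28.085 + 12*15.999 + 2*1.008 = 452.263 g/mol.
Mass of H per formula unit: 2 × 1.008 = 2.016 g.
Weight fraction H = 2.016 / 452.263 = 0.0045.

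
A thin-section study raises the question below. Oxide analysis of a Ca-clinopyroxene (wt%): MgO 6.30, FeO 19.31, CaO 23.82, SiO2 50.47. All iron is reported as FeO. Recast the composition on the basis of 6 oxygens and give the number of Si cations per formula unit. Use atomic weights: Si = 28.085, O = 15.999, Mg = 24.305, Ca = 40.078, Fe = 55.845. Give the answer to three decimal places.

1.992 Si apfu

6.30 wt% MgO ÷ 40.304 g/mol = 0.15631 mol, giving 0.15631 Mg and 0.15631 O.
19.31 wt% FeO ÷ 71.844 g/mol = 0.26878 mol, giving 0.26878 Fe and 0.26878 O.
23.82 wt% CaO ÷ 56.077 g/mol = 0.42477 mol, giving 0.42477 Ca and 0.42477 O.
50.47 wt% SiO2 ÷ 60.083 g/mol = 0.84000 mol, giving 0.84000 Si and 1.68000 O.
Oxygen sums to 2.52986; scaling by 6/2.52986 = 2.37167 puts the formula on 6 O.
Si: 0.84000 × 2.37167 = 1.992 atoms per formula unit.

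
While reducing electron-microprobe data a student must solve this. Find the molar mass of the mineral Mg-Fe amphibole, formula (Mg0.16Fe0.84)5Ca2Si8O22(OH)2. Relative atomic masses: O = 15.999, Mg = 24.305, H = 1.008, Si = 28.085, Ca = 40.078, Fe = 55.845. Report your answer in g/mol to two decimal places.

M = 0.80×24.305 + 4.20×55.845 + 2×40.078 + 8×28.085 + 24×15.999 + 2×1.008

944.82 g/mol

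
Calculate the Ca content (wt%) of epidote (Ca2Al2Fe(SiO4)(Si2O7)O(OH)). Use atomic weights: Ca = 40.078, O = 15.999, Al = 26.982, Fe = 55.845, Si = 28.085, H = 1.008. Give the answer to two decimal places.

Molar mass of Ca2Al2Fe(SiO4)(Si2O7)O(OH): 2×40.078 + 2×26.982 + 1×55.845 + 3×28.085 + 13×15.999 + 1×1.008 = 483.215 g/mol.
Mass of Ca per formula unit: 2 × 40.078 = 80.156 g.
Weight fraction Ca = 80.156 / 483.215 = 0.1659.

16.59 wt%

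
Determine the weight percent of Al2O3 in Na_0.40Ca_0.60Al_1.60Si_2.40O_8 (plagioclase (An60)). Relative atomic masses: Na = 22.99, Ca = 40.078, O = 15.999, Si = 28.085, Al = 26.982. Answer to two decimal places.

M(Na_0.40Ca_0.60Al_1.60Si_2.40O_8) = 271.810 g/mol; M(Al2O3) = 101.961 g/mol.
Moles Al2O3 per formula unit = 1.60 Al ÷ 2 = 0.8000.
Al2O3 fraction = (0.8000 × 101.961) / 271.810 = 81.569/271.810 = 0.3001.

30.01 wt%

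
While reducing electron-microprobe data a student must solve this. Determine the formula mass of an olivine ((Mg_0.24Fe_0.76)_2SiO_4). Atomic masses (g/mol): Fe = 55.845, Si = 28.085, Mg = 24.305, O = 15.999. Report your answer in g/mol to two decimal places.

188.63 g/mol

Mg: 0.48 × 24.305 = 11.6664
Fe: 1.52 × 55.845 = 84.8844
Si: 1 × 28.085 = 28.0850
O: 4 × 15.999 = 63.9960
Summing the contributions gives the formula mass.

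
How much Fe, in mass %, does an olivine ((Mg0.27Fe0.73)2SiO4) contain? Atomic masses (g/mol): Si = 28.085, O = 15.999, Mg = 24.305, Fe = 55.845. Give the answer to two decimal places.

43.66 mass %

Formula mass = 0.54*24.305 + 1.46*55.845 + 1*28.085 + 4*15.999 = 186.739 g/mol, of which 81.534 g is Fe.
So Fe makes up 81.534/186.739 = 0.4366 of the mass, i.e. 43.66%.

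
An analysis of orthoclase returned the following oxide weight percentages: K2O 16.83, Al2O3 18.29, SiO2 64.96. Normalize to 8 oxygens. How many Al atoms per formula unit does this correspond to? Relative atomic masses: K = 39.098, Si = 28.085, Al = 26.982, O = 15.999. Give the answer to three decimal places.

K2O: 16.83/94.195 = 0.17867 mol → 0.35734 mol K, 0.17867 mol O.
Al2O3: 18.29/101.961 = 0.17938 mol → 0.35876 mol Al, 0.53814 mol O.
SiO2: 64.96/60.083 = 1.08117 mol → 1.08117 mol Si, 2.16234 mol O.
Total oxygen = 2.87915 mol. Normalization factor = 8/2.87915 = 2.77860.
Al per 8 O = 0.35876 × 2.77860 = 0.997.

0.997 Al apfu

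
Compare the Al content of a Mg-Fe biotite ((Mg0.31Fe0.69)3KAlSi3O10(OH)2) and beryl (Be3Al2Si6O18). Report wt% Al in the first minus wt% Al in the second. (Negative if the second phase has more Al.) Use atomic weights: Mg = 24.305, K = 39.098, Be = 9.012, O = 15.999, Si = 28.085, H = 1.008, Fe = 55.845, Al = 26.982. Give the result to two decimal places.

First mineral: 26.982 g Al in 482.542 g formula = 5.59 wt% Al.
Second mineral: 53.964 g Al in 537.492 g formula = 10.04 wt% Al.
5.59% − 10.04% gives a difference of -4.45 percentage points.

-4.45 percentage points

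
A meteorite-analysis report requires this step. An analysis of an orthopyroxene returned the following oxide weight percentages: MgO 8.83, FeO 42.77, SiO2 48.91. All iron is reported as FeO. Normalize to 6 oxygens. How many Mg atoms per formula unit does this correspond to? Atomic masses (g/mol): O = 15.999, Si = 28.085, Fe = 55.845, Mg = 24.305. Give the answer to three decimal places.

0.538 Mg apfu

8.83 wt% MgO ÷ 40.304 g/mol = 0.21908 mol, giving 0.21908 Mg and 0.21908 O.
42.77 wt% FeO ÷ 71.844 g/mol = 0.59532 mol, giving 0.59532 Fe and 0.59532 O.
48.91 wt% SiO2 ÷ 60.083 g/mol = 0.81404 mol, giving 0.81404 Si and 1.62808 O.
Oxygen sums to 2.44248; scaling by 6/2.44248 = 2.45652 puts the formula on 6 O.
Mg: 0.21908 × 2.45652 = 0.538 atoms per formula unit.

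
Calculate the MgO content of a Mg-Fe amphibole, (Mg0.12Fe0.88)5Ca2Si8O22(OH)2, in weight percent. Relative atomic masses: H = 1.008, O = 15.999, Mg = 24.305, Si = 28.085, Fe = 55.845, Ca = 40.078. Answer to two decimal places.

2.54 wt%

M((Mg0.12Fe0.88)5Ca2Si8O22(OH)2) = 951.129 g/mol; M(MgO) = 40.304 g/mol.
Moles MgO per formula unit = 0.60 Mg ÷ 1 = 0.6000.
MgO fraction = (0.6000 × 40.304) / 951.129 = 24.182/951.129 = 0.0254.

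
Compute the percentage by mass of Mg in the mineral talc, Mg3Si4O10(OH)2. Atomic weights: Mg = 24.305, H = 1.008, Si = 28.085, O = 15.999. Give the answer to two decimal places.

19.23 mass %

Molar mass of Mg3Si4O10(OH)2: 3×24.305 + 4×28.085 + 12×15.999 + 2×1.008 = 379.259 g/mol.
Mass of Mg per formula unit: 3 × 24.305 = 72.915 g.
Weight fraction Mg = 72.915 / 379.259 = 0.1923.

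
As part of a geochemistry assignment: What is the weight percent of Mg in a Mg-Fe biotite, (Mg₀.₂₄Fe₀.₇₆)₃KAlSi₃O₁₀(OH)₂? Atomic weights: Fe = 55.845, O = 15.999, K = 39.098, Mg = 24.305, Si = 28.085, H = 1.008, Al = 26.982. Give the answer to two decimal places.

M((Mg₀.₂₄Fe₀.₇₆)₃KAlSi₃O₁₀(OH)₂) = 489.165 g/mol.
Mg contributes 0.72 × 24.305 = 17.500 g per mole.
17.500/489.165 = 0.0358 → 3.58%.

3.58 weight percent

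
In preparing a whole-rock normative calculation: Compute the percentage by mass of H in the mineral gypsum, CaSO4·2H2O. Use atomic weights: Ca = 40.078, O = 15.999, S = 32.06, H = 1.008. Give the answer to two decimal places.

2.34 wt%

M(CaSO4·2H2O) = 172.164 g/mol.
H contributes 4 × 1.008 = 4.032 g per mole.
4.032/172.164 = 0.0234 → 2.34%.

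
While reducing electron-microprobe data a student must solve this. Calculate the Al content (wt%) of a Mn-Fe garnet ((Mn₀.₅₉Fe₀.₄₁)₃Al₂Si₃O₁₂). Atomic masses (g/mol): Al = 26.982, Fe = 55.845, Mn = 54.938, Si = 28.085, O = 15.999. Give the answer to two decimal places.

10.88 wt%

Molar mass of (Mn₀.₅₉Fe₀.₄₁)₃Al₂Si₃O₁₂: 1.77·54.938 + 1.23·55.845 + 2·26.982 + 3·28.085 + 12·15.999 = 496.137 g/mol.
Mass of Al per formula unit: 2 × 26.982 = 53.964 g.
Weight fraction Al = 53.964 / 496.137 = 0.1088.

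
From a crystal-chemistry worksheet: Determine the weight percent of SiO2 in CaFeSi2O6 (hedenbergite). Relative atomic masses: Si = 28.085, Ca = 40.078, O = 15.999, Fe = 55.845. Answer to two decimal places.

48.44 wt%

Formula mass = 248.087 g/mol.
2 Si → 2.0000 mol SiO2 per formula unit; M(SiO2) = 60.083, so SiO2 mass = 120.166 g.
120.166/248.087 × 100 = 48.44 wt%.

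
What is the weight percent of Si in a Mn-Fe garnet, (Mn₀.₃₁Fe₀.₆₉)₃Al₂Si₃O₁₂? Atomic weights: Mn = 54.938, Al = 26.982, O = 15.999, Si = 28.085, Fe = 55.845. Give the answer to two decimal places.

16.96 weight percent

Molar mass of (Mn₀.₃₁Fe₀.₆₉)₃Al₂Si₃O₁₂: 0.93×54.938 + 2.07×55.845 + 2×26.982 + 3×28.085 + 12×15.999 = 496.898 g/mol.
Mass of Si per formula unit: 3 × 28.085 = 84.255 g.
Weight fraction Si = 84.255 / 496.898 = 0.1696.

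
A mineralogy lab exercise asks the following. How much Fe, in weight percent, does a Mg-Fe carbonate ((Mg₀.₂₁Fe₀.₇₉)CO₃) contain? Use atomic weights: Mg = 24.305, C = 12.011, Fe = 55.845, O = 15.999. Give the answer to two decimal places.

Molar mass of (Mg₀.₂₁Fe₀.₇₉)CO₃: 0.21×24.305 + 0.79×55.845 + 1×12.011 + 3×15.999 = 109.230 g/mol.
Mass of Fe per formula unit: 0.79 × 55.845 = 44.118 g.
Weight fraction Fe = 44.118 / 109.230 = 0.4039.

40.39 weight percent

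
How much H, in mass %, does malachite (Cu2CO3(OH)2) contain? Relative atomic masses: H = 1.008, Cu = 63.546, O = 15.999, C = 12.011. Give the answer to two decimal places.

Formula mass = 2·63.546 + 1·12.011 + 5·15.999 + 2·1.008 = 221.114 g/mol, of which 2.016 g is H.
So H makes up 2.016/221.114 = 0.0091 of the mass, i.e. 0.91%.

0.91 mass %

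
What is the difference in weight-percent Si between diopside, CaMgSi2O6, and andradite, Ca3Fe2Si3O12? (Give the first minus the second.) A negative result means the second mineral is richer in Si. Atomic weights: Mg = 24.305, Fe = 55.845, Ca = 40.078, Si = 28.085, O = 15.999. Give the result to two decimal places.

M(CaMgSi2O6) = 216.547 g/mol, so wt% Si = 56.170/216.547 × 100 = 25.94%.
M(Ca3Fe2Si3O12) = 508.167 g/mol, so wt% Si = 84.255/508.167 × 100 = 16.58%.
25.94 − 16.58 = 9.36 pp.

9.36 percentage points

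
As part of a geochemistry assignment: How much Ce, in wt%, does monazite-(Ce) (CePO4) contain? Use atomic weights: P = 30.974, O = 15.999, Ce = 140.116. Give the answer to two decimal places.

59.60 wt%

Molar mass of CePO4: 1*140.116 + 1*30.974 + 4*15.999 = 235.086 g/mol.
Mass of Ce per formula unit: 1 × 140.116 = 140.116 g.
Weight fraction Ce = 140.116 / 235.086 = 0.5960.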